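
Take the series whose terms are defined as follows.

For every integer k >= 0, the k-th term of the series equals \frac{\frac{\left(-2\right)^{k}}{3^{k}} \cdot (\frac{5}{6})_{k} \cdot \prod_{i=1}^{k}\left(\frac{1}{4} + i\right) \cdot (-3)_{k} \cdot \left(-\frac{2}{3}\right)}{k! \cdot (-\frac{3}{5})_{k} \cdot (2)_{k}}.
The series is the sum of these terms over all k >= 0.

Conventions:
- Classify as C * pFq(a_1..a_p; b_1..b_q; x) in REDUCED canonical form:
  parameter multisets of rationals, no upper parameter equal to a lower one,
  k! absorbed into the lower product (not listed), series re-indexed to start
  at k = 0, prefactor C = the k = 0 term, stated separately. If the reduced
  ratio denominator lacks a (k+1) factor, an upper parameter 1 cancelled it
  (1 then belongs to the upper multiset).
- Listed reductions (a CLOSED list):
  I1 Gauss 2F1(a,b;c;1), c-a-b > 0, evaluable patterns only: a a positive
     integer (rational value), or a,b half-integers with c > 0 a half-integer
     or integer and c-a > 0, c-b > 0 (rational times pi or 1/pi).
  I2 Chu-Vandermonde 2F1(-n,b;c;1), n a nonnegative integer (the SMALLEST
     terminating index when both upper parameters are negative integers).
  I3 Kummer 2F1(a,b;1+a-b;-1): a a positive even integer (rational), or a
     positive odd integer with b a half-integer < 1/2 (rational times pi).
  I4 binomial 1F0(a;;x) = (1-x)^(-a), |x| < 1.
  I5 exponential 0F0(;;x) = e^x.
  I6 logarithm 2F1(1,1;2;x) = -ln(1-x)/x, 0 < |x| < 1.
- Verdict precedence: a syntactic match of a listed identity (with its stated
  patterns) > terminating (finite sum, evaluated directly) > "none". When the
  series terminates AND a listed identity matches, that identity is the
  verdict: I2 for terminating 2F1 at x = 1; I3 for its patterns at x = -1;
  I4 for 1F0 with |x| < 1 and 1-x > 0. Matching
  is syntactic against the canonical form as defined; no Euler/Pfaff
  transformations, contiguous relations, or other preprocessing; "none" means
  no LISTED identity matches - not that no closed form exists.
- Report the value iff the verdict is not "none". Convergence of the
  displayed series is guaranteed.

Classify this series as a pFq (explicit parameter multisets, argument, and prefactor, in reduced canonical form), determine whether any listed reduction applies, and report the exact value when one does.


The tell: with t_0 = -\frac{2}{3}, the two geometric factors (C = -2/3, x = -2/3) combine into one argument.
Adjacent-term ratio: r(k) = -\frac{2}{3} * (k-3) (k+\frac{5}{6}) (k+\frac{5}{4}) / [(k-\frac{3}{5}) (k+2) (k+1)] - poly over poly, x = -\frac{2}{3} from leading terms; C = -\frac{2}{3} at k = 0.

The series (x = -\frac{2}{3}) is 3F2: upper {-3, \frac{5}{6}, \frac{5}{4}}, lower {-\frac{3}{5}, 2}, prefactor -\frac{2}{3}. Verdict: terminating - no listed pattern fits, but -3 in the upper list cuts the series at k = 3; direct evaluation. Sum: \frac{32233403}{7838208}.


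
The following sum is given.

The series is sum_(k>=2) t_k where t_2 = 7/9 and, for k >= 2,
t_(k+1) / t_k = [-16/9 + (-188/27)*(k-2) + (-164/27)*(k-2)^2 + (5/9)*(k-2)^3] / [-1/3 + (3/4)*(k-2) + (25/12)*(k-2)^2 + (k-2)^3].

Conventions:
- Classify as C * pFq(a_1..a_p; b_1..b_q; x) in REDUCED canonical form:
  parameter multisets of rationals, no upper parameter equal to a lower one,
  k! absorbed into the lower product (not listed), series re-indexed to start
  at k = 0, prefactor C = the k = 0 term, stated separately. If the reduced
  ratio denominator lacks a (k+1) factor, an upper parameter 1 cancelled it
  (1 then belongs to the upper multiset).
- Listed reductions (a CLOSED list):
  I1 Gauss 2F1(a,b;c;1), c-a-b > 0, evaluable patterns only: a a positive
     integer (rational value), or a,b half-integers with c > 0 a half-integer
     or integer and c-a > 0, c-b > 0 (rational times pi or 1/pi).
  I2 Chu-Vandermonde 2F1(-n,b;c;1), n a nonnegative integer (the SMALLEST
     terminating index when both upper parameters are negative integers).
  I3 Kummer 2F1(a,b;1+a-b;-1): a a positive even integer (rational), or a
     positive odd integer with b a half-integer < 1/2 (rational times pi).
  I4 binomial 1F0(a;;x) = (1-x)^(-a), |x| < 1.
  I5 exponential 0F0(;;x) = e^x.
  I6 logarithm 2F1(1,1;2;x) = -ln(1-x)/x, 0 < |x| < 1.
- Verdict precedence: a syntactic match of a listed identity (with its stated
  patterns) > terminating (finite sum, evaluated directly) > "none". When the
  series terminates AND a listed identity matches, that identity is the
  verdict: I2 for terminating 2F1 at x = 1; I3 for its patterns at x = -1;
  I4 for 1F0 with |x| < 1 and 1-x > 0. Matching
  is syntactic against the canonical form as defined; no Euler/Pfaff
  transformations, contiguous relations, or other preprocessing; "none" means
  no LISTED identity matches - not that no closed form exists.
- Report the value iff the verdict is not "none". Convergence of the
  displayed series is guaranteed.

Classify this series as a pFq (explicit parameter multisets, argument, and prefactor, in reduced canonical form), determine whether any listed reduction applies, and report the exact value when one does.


This is 7/9 * 3F2(-12, 2/5, 2/3; -1/4, 4/3; 5/9) in reduced canonical form. Verdict: terminating. With -12 upstairs the series is a 13-term polynomial sum; evaluated term by term. Hence: 1193701888448869736640091/1417205630822146805089125.

The tell: t_0 being 7/9, roots of the ratio polynomials (prefactor 7/9) are the negated parameters.
Ratio: r(k) = (5/9) * (k-12) (k+2/5) (k+2/3) / [(k-1/4) (k+4/3) (k+1)] - rational; roots negated = parameters, x = (5/9), C = 7/9.


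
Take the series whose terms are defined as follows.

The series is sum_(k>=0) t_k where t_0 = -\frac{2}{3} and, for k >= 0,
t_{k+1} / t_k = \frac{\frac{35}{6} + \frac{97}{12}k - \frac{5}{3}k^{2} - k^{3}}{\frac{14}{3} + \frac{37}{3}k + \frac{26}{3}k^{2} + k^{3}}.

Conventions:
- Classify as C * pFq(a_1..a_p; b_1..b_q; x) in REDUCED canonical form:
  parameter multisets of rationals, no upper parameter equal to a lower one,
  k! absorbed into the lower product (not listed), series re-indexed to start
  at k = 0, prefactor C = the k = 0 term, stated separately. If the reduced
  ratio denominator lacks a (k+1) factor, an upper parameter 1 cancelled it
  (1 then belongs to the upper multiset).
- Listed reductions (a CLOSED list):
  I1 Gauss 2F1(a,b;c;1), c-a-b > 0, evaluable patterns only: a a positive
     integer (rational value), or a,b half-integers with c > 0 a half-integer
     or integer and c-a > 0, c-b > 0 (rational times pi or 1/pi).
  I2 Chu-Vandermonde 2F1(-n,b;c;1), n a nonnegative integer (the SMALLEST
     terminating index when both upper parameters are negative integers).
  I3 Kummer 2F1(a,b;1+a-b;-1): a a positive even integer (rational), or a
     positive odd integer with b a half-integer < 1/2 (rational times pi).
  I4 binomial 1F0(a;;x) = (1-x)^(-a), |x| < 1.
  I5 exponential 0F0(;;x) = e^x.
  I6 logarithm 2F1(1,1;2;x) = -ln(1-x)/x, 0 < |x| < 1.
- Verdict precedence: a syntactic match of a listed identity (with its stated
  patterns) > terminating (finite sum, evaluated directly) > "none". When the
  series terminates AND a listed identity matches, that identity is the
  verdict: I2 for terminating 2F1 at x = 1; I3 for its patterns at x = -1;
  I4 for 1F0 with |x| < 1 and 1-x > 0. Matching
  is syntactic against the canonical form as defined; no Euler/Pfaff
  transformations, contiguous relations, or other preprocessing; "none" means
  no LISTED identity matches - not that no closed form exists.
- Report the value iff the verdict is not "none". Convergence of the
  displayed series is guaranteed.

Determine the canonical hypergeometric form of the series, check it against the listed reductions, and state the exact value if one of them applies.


Classification (C = -\frac{2}{3}): 2F1 with upper {-\frac{5}{2}, \frac{7}{2}}, lower {7}, argument x = -1. Verdict: no listed reduction: x = -1 and upper {-\frac{5}{2}, \frac{7}{2}} fail every I1-I6 pattern.

First insight: from the first term -\frac{2}{3}: the expanded ratio factors over Q; C = -2/3, roots give parameters.
Consecutive-term ratio: r(k) = -1 * (k-\frac{5}{2}) (k+\frac{7}{2}) / [(k+7) (k+1)] - rational; roots negated = parameters, x = -1, C = -\frac{2}{3}.


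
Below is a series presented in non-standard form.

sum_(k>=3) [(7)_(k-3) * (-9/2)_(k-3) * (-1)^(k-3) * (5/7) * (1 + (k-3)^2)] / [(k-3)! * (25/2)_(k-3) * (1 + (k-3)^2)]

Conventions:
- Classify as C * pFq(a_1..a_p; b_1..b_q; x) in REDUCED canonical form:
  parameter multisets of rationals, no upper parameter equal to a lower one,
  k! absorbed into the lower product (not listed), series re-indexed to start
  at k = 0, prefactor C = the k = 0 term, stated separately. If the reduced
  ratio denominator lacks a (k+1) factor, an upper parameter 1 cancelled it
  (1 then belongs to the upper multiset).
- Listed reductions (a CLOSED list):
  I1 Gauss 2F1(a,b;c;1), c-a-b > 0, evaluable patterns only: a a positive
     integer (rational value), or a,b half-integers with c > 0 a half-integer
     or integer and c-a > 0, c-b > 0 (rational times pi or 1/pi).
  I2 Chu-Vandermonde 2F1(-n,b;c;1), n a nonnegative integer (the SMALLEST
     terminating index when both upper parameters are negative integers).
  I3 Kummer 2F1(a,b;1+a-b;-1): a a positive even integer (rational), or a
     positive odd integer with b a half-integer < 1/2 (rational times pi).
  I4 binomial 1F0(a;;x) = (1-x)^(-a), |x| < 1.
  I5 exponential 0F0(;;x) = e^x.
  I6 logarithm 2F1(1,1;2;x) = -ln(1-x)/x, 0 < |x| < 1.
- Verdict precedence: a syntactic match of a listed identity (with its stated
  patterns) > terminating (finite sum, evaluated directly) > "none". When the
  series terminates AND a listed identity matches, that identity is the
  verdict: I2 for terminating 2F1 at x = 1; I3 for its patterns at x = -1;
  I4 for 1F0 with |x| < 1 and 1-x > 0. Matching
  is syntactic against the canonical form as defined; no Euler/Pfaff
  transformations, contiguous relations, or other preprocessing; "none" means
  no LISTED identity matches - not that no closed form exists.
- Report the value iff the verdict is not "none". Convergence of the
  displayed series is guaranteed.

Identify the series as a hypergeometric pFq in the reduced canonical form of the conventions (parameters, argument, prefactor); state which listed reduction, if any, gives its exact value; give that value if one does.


The series (x = -1) is 2F1: upper {-9/2, 7}, lower {25/2}, prefactor 5/7. Verdict: this is the Kummer evaluation I3 (x = -1; c = 25/2 equals 1+a-b for upper {-9/2, 7}: listed pattern). Value: (239028075/134217728) * pi.

Key step: x = (-1) and striking the common factor k^2 + 1 reduces the term (prefactor 5/7).
Consecutive-term ratio: r(k) = (-1) * (k-9/2) (k+7) / [(k+25/2) (k+1)] - rational in k, leading ratio (-1); with t_0 = 5/7, classification follows.


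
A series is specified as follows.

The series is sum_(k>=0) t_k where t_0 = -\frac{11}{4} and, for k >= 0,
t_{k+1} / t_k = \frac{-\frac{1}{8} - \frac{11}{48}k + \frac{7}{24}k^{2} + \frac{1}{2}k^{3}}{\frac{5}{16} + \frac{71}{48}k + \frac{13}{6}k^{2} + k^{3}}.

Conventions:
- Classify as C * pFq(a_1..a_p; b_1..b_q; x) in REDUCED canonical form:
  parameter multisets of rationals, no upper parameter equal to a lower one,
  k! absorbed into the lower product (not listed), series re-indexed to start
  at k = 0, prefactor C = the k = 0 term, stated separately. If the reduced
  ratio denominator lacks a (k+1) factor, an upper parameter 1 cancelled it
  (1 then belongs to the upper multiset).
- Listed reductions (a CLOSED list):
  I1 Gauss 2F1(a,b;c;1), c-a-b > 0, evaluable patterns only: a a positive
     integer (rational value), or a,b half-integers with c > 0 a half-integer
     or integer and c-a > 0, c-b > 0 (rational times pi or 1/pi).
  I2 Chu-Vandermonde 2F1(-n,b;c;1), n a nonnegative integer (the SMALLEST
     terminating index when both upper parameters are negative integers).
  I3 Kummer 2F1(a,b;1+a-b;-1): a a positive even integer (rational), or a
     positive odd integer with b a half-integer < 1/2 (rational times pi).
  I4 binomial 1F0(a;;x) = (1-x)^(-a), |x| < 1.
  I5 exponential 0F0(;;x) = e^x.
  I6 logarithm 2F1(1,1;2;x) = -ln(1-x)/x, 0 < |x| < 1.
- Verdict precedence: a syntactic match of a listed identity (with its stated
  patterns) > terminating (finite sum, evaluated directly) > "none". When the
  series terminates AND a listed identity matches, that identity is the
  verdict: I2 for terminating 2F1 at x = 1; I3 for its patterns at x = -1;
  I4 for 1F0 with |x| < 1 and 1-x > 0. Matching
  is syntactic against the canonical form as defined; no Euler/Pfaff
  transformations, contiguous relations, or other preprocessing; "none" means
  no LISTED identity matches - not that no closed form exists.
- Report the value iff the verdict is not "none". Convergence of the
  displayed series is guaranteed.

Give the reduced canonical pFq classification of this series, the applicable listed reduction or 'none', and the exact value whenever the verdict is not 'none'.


First insight: with t_0 = -\frac{11}{4}, the expanded ratio factors over Q; C = -11/4, x = 1/2, roots give parameters.
Term ratio: r(k) = \frac{1}{2} * (k-\frac{2}{3}) (k+\frac{1}{2}) / [(k+\frac{5}{12}) (k+1)] ; factor over Q: parameters, x = \frac{1}{2}, and C = -\frac{11}{4}.

Canonical form: C = -\frac{11}{4} times 2F1 with upper {-\frac{2}{3}, \frac{1}{2}}, lower {\frac{5}{12}}, x = \frac{1}{2}. Verdict: none here - no I1-I6 shape fits x = \frac{1}{2} with lower {\frac{5}{12}}.


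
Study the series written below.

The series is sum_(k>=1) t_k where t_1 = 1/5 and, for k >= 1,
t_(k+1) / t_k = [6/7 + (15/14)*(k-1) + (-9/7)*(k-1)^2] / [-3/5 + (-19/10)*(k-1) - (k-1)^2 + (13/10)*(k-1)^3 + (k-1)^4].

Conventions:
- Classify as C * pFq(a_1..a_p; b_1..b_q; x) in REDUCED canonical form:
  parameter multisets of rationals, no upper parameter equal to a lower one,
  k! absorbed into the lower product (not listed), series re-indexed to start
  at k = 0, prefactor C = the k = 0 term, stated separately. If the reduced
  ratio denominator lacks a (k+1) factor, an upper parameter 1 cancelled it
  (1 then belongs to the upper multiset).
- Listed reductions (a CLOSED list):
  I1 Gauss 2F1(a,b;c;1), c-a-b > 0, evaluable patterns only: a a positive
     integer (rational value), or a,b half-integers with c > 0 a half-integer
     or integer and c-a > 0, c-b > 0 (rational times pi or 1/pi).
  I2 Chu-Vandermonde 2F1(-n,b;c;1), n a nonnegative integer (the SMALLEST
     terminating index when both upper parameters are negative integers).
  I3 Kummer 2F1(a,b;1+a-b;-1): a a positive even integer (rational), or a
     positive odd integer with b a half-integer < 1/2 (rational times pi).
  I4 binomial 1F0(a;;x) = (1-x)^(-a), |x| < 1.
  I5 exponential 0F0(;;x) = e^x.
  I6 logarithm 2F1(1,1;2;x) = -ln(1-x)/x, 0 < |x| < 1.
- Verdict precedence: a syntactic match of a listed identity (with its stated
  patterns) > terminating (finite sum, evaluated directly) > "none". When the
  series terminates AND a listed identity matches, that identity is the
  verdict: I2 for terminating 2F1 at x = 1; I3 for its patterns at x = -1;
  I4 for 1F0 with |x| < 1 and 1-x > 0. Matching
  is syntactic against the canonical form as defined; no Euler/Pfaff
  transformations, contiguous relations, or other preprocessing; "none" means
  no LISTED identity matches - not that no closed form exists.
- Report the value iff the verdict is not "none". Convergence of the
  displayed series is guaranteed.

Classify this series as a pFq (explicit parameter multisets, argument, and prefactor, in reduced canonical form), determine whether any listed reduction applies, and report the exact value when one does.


With C = 1/5: the canonical form is 1F2(-4/3; -6/5, 1; -9/7). Verdict: none - at argument -9/7 the multisets {-4/3} ; {-6/5, 1} match no listed identity.

First insight: t_0 = 1/5 here, and the expanded ratio factors over Q; C = 1/5, x = -9/7, roots give parameters.
Step ratio: r(k) = (-9/7) * (k-4/3) / [(k-6/5) (k+1) (k+1)] - poly over poly, x = (-9/7) from leading terms; C = 1/5 at k = 0.


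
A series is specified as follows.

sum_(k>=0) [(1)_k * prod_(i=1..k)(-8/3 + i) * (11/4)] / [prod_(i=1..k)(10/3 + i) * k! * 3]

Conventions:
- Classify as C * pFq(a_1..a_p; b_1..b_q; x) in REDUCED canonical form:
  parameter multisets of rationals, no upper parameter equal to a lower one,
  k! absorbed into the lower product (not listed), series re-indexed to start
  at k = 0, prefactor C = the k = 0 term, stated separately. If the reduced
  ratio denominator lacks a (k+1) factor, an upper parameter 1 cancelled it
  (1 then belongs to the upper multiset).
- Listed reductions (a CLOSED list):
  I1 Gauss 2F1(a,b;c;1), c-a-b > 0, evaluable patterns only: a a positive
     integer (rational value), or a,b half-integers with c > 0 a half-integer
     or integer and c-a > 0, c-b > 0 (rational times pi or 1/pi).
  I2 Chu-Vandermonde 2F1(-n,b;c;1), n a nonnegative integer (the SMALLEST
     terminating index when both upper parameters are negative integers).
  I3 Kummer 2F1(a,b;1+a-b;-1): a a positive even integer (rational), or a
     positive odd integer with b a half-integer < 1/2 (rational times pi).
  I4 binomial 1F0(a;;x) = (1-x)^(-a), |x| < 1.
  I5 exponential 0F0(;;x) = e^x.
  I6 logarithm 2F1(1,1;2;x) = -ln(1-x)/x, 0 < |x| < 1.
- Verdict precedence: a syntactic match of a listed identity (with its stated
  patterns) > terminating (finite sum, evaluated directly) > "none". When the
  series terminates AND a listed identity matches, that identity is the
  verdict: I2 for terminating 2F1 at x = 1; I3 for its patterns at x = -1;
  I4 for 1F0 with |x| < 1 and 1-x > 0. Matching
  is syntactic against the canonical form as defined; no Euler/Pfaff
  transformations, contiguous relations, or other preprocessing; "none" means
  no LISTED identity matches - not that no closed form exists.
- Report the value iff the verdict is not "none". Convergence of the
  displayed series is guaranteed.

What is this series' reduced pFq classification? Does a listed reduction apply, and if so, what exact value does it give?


With C = 11/12: the canonical form is 2F1(-5/3, 1; 13/3; 1). Verdict: Gauss's theorem (I1) matches (x = 1: the Gamma ratio telescopes since c-a-b = 5 > 0 and a = 1 in Z>0). Value: 11/18.

Structural cue: t_0 = 11/12 here, and the running product (C = 11/12, x = 1) telescopes to a rising factorial.
Ratio: r(k) = 1 * (k-5/3) (k+1) / [(k+13/3) (k+1)] ; factor over Q: parameters, x = 1, and C = 11/12.


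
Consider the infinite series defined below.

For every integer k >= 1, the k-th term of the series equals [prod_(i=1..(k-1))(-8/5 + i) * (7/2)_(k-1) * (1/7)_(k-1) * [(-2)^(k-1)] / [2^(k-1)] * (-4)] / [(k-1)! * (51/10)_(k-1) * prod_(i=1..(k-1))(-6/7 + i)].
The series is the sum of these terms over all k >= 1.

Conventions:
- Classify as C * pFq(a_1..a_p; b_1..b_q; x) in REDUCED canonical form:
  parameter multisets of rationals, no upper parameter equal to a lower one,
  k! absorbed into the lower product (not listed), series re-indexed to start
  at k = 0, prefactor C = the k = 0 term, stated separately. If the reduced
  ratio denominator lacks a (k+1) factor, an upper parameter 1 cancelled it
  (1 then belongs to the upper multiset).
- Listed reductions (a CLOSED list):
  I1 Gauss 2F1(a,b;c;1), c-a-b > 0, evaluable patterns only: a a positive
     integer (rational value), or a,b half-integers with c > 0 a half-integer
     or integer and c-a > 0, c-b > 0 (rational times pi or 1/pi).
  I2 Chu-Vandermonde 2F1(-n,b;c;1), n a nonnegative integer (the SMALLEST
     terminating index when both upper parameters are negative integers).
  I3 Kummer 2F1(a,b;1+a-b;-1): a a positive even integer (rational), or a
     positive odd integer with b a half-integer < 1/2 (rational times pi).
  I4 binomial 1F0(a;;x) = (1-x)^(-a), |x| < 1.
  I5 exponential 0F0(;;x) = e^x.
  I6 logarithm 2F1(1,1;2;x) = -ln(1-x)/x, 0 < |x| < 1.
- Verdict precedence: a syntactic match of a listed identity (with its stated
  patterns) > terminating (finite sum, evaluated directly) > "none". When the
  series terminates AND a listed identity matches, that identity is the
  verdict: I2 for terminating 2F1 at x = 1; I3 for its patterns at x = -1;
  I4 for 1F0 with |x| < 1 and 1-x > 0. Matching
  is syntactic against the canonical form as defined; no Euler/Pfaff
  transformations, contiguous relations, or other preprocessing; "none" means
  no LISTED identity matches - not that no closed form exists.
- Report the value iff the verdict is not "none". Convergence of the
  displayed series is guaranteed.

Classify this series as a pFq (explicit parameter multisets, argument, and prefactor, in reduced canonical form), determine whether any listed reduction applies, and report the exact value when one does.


The series (x = -1) is 2F1: upper {-3/5, 7/2}, lower {51/10}, prefactor -4. Verdict: none - at argument -1 the multisets {-3/5, 7/2} ; {51/10} match no listed identity.

The tell: t_0 being -4, the parameter 1/7 appears in both the upper and lower lists and cancels.
Consecutive-term ratio: r(k) = (-1) * (k-3/5) (k+7/2) / [(k+51/10) (k+1)] - poly over poly, x = (-1) from leading terms; C = -4 at k = 0.


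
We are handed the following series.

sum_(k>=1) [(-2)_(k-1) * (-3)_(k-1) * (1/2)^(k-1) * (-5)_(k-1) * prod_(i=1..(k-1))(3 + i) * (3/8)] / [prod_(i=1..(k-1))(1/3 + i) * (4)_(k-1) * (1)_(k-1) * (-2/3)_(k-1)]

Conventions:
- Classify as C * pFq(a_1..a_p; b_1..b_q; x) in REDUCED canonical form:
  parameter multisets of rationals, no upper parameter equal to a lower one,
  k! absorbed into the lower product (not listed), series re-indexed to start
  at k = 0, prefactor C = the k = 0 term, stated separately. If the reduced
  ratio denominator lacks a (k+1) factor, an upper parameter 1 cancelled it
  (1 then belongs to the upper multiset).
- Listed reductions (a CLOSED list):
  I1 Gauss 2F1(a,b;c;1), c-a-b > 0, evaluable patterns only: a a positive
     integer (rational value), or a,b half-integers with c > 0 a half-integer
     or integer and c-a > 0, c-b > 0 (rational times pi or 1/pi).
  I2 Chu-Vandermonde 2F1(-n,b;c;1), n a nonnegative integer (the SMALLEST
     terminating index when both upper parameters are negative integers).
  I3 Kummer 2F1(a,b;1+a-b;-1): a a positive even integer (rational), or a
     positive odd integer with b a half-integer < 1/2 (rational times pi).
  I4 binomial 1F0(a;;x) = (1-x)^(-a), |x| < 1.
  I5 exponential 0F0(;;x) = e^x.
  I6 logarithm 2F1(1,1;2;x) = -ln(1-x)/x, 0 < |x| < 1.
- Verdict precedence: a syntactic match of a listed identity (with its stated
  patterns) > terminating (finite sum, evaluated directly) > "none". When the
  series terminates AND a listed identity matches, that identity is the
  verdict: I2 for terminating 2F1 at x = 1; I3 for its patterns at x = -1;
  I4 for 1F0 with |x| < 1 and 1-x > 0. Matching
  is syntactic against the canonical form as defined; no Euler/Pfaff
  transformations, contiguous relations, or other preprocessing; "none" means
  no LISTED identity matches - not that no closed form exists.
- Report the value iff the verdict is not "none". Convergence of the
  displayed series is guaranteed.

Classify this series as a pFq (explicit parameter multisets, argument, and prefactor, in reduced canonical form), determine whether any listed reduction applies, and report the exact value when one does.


Reduced: x = 1/2, 3F2, upper = {-5, -3, -2}, lower = {-2/3, 4/3}, C = 3/8. Verdict: terminating. With -2 upstairs the series is a 3-term polynomial sum; evaluated term by term. Its exact value is -4287/448.

First insight: t_0 being 3/8, the parameter 4 appears in both the upper and lower lists and cancels.
Adjacent-term ratio: r(k) = (1/2) * (k-5) (k-3) (k-2) / [(k-2/3) (k+4/3) (k+1)] ; factor over Q: parameters, x = (1/2), and C = 3/8.


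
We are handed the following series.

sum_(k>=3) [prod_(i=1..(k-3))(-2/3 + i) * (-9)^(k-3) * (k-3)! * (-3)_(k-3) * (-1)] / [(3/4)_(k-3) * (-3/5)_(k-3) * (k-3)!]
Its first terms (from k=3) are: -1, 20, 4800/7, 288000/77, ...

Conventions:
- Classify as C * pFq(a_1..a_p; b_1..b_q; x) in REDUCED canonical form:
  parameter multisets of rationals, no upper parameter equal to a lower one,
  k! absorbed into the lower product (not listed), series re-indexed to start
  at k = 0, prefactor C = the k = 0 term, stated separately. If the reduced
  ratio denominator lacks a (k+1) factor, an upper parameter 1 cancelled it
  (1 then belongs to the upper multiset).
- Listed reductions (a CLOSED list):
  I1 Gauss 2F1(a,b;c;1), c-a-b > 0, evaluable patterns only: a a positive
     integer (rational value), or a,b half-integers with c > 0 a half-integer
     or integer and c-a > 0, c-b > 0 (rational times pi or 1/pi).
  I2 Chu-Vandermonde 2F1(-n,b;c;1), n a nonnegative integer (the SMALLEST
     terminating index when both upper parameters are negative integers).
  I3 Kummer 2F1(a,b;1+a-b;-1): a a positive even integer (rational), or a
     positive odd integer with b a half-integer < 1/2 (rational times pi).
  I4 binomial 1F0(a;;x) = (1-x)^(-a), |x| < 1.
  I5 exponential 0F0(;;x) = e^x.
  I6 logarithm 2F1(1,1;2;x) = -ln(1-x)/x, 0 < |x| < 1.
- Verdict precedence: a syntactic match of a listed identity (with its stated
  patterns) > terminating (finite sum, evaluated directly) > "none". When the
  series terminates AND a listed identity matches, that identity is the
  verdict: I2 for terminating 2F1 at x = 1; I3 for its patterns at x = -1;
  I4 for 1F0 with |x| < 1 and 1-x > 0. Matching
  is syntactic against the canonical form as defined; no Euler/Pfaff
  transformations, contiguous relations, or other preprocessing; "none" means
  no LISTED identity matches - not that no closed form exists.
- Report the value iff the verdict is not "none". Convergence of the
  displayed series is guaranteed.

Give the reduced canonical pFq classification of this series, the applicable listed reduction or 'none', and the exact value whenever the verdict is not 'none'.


This is -1 * 3F2(-3, 1/3, 1; -3/5, 3/4; -9) in reduced canonical form. Verdict: terminating - upper -3 stops the sum at k = 3; the 4 terms are added exactly. Sum: 342263/77.

Structural cue: t_0 = -1 here, and the running product (C = -1, x = -9) telescopes to a rising factorial.
Adjacent-term ratio: r(k) = (-9) * (k-3) (k+1/3) (k+1) / [(k-3/5) (k+3/4) (k+1)] - rational; roots negated = parameters, x = (-9), C = -1.


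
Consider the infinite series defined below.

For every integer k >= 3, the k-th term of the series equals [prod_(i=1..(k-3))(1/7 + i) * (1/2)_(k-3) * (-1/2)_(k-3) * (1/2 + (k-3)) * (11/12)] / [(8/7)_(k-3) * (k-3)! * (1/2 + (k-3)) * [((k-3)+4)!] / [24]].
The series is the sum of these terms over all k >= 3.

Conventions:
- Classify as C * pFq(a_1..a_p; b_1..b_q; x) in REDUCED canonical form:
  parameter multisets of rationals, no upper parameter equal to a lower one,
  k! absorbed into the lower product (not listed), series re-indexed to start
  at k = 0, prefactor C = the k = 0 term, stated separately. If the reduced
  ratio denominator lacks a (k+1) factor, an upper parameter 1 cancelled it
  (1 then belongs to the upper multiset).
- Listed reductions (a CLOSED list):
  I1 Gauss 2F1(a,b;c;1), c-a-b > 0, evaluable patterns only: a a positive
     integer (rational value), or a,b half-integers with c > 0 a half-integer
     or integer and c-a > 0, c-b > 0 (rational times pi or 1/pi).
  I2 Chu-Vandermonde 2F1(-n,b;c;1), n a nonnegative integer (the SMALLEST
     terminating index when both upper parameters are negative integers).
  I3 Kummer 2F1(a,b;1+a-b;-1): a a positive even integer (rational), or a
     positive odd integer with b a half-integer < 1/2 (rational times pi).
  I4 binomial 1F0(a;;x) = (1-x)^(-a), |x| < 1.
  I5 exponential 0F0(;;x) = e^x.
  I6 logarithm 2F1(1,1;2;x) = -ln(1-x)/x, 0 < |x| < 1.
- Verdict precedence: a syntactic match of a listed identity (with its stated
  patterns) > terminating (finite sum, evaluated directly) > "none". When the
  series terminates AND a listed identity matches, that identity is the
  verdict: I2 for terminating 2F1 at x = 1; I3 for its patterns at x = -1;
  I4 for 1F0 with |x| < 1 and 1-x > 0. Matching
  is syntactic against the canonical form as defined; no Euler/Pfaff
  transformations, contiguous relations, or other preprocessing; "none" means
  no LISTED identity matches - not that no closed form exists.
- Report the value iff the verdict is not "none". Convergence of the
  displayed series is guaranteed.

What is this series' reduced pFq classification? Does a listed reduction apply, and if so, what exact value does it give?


The series (x = 1) is 2F1: upper {-1/2, 1/2}, lower {5}, prefactor 11/12. Verdict: this is Gauss (I1, half-integer pattern) (x = 1; upper {-1/2, 1/2} half-integers, c = 5 in the evaluable pattern). Sum: (90112/33075) / pi.

Key observation: x = 1 and the running product (prefactor 11/12) telescopes to a rising factorial.
Adjacent-term ratio: r(k) = 1 * (k-1/2) (k+1/2) / [(k+5) (k+1)] - rational in k, leading ratio 1; with t_0 = 11/12, classification follows.


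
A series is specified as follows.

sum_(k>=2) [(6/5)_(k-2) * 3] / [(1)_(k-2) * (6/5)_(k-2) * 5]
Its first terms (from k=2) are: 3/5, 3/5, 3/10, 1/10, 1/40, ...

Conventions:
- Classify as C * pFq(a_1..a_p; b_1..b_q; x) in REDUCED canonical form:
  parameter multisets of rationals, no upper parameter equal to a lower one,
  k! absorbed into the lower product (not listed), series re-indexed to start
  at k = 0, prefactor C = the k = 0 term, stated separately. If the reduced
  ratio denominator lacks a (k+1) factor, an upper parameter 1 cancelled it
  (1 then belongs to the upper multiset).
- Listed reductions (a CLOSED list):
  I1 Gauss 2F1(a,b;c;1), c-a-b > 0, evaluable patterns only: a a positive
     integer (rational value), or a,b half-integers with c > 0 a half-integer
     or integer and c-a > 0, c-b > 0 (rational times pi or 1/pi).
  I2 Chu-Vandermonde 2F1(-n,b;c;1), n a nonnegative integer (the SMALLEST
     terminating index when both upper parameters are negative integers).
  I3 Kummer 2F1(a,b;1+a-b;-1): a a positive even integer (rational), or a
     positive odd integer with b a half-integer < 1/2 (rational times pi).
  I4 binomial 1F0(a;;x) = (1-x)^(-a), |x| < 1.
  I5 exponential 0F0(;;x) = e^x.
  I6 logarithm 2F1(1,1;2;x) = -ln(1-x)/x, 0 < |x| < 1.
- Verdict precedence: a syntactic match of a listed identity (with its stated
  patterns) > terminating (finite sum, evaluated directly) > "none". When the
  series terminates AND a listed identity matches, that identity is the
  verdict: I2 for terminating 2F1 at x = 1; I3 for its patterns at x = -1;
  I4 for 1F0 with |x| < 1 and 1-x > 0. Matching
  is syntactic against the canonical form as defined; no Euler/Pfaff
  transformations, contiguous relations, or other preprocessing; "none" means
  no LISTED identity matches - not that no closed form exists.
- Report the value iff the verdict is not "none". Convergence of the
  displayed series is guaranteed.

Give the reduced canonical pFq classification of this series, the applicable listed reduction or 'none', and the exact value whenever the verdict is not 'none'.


Canonical form: C = 3/5 times 0F0 with upper {-}, lower {-}, x = 1. Verdict (x = 1): the exponential series (I5) applies (the 0F0 exponential series at x = 1). Its exact value is (3/5) * e^(1).

First insight: from the first term 3/5: the constant factors (C = 3/5, x = 1) combine into one prefactor.
Adjacent-term ratio: r(k) = 1 * 1 / [(k+1)] - rational in k. x = 1; t_0 = 3/5; negate the roots.


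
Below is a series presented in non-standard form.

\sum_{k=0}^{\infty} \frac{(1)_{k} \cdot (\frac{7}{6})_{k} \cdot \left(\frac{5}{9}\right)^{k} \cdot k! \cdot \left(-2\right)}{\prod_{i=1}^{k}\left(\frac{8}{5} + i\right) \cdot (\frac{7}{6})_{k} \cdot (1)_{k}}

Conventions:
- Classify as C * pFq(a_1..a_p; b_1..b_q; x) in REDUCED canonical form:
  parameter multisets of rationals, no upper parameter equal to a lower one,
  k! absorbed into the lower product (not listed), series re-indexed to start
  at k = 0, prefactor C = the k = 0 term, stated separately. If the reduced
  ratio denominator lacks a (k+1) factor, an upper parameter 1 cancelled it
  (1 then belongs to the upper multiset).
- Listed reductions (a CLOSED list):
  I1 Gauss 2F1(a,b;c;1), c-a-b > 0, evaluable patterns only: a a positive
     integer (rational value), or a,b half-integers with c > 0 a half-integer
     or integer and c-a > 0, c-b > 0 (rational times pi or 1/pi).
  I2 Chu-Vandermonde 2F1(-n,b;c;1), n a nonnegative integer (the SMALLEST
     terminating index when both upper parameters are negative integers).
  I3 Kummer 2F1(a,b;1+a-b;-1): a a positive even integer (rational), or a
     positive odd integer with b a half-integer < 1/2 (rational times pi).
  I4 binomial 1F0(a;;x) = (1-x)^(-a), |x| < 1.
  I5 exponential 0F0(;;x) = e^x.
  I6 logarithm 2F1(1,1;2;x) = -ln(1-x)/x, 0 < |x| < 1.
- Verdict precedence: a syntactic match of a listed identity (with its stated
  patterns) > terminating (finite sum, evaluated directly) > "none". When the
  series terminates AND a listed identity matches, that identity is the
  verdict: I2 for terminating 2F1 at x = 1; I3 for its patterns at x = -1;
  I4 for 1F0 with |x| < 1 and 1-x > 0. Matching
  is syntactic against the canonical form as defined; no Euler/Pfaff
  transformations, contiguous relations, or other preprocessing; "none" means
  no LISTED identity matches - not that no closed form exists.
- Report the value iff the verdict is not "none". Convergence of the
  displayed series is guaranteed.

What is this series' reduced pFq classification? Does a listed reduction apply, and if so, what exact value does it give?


This is -2 * 2F1(1, 1; \frac{13}{5}; \frac{5}{9}) in reduced canonical form. Verdict: none here - no I1-I6 shape fits x = \frac{5}{9} with lower {\frac{13}{5}}.

Key observation: with t_0 = -2, the factorial ratio (C = -2, x = 5/9) (k+a-1)!/(a-1)! is a rising factorial (a)_k.
Term ratio: r(k) = \frac{5}{9} * (k+1) (k+1) / [(k+\frac{13}{5}) (k+1)] - rational in k. x = \frac{5}{9}; t_0 = -2; negate the roots.


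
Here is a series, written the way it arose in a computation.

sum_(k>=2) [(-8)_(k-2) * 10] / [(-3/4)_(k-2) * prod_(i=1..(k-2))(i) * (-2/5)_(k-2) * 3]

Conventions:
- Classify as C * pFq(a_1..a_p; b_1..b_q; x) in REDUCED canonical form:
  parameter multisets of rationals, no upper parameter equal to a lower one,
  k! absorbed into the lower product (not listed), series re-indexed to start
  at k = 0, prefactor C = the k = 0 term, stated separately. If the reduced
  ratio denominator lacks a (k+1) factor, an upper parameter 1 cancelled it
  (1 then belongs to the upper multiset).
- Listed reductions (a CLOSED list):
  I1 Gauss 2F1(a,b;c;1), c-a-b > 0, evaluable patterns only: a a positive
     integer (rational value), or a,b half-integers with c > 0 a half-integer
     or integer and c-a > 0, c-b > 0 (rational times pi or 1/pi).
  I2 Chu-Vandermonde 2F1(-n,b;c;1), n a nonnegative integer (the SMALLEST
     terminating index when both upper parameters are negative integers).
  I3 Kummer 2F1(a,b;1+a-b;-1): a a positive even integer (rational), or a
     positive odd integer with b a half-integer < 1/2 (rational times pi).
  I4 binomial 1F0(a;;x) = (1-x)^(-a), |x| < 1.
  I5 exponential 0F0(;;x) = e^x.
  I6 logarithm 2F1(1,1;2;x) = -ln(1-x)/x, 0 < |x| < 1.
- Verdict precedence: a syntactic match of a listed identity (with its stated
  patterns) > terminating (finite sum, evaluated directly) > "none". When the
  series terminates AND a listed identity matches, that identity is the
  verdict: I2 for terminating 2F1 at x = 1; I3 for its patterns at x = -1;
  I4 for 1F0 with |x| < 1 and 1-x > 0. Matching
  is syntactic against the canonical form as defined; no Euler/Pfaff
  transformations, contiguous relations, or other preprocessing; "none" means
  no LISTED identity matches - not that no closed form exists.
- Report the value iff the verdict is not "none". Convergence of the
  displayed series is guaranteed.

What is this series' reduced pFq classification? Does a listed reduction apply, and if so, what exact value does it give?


With C = 10/3: the canonical form is 1F2(-8; -3/4, -2/5; 1). Verdict: terminating (-8 upstairs). 9 nonzero terms in all; added directly. Value: 32857536908830/100148737689.

Key observation: with t_0 = 10/3, the constant factors (prefactor 10/3) combine into one prefactor.
Ratio: r(k) = 1 * (k-8) / [(k-3/4) (k-2/5) (k+1)] - rational in k, leading ratio 1; with t_0 = 10/3, classification follows.


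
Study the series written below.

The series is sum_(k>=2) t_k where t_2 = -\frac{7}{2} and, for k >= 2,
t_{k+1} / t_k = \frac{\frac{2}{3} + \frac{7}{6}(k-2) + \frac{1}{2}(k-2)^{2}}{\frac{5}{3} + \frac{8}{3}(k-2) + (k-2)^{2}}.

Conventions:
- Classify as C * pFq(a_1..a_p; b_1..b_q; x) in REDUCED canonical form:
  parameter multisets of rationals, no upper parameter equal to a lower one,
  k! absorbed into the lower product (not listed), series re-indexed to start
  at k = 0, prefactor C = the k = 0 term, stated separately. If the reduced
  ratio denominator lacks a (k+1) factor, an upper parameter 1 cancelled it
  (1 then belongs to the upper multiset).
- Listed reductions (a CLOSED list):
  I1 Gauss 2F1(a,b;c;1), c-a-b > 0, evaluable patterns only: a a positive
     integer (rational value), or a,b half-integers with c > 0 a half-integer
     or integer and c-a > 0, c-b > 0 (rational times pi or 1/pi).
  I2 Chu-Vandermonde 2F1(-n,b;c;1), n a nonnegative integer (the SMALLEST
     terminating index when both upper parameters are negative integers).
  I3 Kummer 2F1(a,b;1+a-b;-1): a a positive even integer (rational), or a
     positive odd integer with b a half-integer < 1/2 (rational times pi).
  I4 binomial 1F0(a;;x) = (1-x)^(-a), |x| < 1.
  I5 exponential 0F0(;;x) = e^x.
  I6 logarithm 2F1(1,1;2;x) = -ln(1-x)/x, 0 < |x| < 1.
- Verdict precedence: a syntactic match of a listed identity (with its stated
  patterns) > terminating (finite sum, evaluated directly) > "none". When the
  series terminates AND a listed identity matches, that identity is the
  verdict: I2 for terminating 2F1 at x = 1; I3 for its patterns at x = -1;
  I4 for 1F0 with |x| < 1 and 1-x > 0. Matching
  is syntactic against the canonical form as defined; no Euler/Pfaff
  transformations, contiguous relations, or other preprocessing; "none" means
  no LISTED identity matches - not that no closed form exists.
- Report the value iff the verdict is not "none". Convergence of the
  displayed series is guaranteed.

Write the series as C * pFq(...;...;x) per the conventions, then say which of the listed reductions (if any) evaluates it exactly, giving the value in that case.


Key observation: t_0 being -\frac{7}{2}, factor the ratio over Q (prefactor -7/2): negated roots = parameters.
Ratio: r(k) = \frac{1}{2} * (k+1) (k+\frac{4}{3}) / [(k+\frac{5}{3}) (k+1)] - poly over poly, x = \frac{1}{2} from leading terms; C = -\frac{7}{2} at k = 0.

With C = -\frac{7}{2}: the canonical form is 2F1(1, \frac{4}{3}; \frac{5}{3}; \frac{1}{2}). Verdict: no listed reduction: x = \frac{1}{2} and upper {1, \frac{4}{3}} fail every I1-I6 pattern.


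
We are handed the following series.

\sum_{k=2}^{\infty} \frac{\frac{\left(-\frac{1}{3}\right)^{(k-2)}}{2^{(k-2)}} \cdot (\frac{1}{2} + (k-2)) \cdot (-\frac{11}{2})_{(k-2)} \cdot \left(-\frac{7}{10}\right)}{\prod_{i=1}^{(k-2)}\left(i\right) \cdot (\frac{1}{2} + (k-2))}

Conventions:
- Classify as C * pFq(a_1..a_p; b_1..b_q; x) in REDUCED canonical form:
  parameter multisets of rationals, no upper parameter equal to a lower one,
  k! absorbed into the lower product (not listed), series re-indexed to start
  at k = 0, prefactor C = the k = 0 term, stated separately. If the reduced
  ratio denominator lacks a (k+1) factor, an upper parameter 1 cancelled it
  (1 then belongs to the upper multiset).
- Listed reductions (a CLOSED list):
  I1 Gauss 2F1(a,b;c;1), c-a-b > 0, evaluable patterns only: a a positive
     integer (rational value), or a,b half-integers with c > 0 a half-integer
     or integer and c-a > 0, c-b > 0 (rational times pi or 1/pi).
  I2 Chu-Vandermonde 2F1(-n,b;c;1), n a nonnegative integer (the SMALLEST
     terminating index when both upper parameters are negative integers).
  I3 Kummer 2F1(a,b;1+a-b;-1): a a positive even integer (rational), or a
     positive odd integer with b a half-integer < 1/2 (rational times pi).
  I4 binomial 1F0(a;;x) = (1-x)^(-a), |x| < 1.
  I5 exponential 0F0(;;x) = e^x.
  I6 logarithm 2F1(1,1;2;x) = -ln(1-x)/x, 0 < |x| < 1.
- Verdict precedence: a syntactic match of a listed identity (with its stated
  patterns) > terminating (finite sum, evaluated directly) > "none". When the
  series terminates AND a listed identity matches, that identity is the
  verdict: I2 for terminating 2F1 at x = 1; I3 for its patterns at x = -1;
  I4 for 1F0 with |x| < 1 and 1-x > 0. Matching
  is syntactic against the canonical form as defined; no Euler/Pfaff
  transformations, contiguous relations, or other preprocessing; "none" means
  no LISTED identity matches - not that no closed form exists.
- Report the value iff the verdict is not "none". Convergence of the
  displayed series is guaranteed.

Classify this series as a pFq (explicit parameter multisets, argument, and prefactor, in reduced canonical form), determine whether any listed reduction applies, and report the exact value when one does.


Prefactor -\frac{7}{10}, argument -\frac{1}{6}: 1F0 with upper {-\frac{11}{2}} over lower {-}. Verdict (x = -\frac{1}{6}): the binomial series (I4) applies (the 1F0 binomial series: exponent 11/2, x = -\frac{1}{6}). Value: \left(-\frac{7}{10}\right) \cdot \left(\frac{7}{6}\right)^{\frac{11}{2}}.

First insight: from the first term -\frac{7}{10}: striking the common factor k + 1/2 reduces the term (prefactor -7/10).
Term ratio: r(k) = -\frac{1}{6} * (k-\frac{11}{2}) / [(k+1)] - rational; roots negated = parameters, x = -\frac{1}{6}, C = -\frac{7}{10}.
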